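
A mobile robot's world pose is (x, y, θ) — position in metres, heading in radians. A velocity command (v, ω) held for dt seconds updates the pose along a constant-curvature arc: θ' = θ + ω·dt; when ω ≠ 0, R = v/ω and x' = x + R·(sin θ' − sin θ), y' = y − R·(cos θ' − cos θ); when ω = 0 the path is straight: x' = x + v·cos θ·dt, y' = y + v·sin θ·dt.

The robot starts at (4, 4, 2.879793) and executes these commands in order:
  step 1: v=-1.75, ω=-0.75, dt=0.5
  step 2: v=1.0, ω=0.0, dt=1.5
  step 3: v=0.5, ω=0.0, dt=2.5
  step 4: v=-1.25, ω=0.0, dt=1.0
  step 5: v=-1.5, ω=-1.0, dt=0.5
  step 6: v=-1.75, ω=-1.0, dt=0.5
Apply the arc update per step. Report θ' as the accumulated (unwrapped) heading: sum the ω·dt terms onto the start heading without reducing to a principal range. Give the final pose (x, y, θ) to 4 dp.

(4.2050, 3.0876, 1.5048)

step 1: θ'=2.5048 (R=2.3333) → pose (4.7835, 3.6222, 2.5048)
step 2: θ'=2.5048 (straight) → pose (3.5775, 4.5141, 2.5048)
step 3: θ'=2.5048 (straight) → pose (2.5725, 5.2574, 2.5048)
step 4: θ'=2.5048 (straight) → pose (3.5775, 4.5141, 2.5048)
step 5: θ'=2.0048 (R=1.5000) → pose (4.0465, 3.9389, 2.0048)
step 6: θ'=1.5048 (R=1.7500) → pose (4.2050, 3.0876, 1.5048)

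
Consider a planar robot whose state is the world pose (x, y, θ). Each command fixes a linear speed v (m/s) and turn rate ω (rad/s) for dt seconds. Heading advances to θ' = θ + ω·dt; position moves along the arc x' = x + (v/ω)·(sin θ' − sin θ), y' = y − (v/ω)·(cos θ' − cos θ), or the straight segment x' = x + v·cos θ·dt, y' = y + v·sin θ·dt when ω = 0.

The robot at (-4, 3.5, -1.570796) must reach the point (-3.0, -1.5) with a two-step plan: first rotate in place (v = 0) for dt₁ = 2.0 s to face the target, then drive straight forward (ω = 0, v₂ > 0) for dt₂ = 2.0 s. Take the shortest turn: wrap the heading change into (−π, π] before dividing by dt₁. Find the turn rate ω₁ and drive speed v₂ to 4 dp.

heading to target = atan2(-1.5−3.5, -3−-4) = -1.3734
Δθ = wrap(-1.3734 − -1.5708) = 0.1974; ω₁ = Δθ/dt₁ = 0.0987
distance = √((-3−-4)² + (-1.5−3.5)²) = 5.0990; v₂ = distance/dt₂ = 2.5495

ω₁ = 0.0987, v₂ = 2.5495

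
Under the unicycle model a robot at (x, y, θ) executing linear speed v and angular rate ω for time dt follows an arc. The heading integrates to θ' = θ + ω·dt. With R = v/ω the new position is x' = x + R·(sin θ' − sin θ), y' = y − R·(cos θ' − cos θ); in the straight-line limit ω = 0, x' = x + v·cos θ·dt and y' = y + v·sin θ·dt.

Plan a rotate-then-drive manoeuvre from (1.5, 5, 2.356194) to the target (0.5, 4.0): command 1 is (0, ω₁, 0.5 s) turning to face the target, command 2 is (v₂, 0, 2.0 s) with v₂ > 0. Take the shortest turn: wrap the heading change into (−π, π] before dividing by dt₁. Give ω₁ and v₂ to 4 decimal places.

ω₁ = 3.1416, v₂ = 0.7071

heading to target = atan2(4−5, 0.5−1.5) = -2.3562
Δθ = wrap(-2.3562 − 2.3562) = 1.5708; ω₁ = Δθ/dt₁ = 3.1416
distance = √((0.5−1.5)² + (4−5)²) = 1.4142; v₂ = distance/dt₂ = 0.7071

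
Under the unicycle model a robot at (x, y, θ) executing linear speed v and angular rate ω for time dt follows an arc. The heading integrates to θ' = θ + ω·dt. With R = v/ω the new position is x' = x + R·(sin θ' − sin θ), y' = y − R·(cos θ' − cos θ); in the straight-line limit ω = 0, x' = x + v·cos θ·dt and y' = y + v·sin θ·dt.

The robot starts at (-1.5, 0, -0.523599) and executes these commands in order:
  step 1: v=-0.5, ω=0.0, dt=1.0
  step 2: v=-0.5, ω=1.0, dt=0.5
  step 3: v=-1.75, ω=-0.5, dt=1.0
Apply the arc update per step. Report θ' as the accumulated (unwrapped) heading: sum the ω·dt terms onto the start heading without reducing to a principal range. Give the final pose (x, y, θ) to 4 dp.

step 1: θ'=-0.5236 (straight) → pose (-1.9330, 0.2500, -0.5236)
step 2: θ'=-0.0236 (R=-0.5000) → pose (-2.1712, 0.3168, -0.0236)
step 3: θ'=-0.5236 (R=3.5000) → pose (-3.8386, 0.7848, -0.5236)

(-3.8386, 0.7848, -0.5236)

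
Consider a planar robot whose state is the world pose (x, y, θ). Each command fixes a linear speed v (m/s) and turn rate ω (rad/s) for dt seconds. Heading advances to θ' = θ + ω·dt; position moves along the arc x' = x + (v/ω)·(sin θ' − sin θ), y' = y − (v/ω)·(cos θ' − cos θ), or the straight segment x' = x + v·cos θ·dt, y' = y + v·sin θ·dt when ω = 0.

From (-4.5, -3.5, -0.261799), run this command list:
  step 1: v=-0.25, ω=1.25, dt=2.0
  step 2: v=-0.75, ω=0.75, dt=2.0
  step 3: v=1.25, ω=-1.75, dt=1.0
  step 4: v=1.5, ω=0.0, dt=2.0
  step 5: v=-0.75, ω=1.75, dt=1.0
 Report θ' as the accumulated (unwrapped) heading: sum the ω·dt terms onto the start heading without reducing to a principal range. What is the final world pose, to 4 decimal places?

(-4.9995, -1.1623, 3.7382)

step 1: θ'=2.2382 (R=-0.2000) → pose (-4.7088, -3.8170, 2.2382)
step 2: θ'=3.7382 (R=-1.0000) → pose (-3.3616, -4.0253, 3.7382)
step 3: θ'=1.9882 (R=-0.7143) → pose (-4.4159, -3.7239, 1.9882)
step 4: θ'=1.9882 (straight) → pose (-5.6320, -0.9815, 1.9882)
step 5: θ'=3.7382 (R=-0.4286) → pose (-4.9995, -1.1623, 3.7382)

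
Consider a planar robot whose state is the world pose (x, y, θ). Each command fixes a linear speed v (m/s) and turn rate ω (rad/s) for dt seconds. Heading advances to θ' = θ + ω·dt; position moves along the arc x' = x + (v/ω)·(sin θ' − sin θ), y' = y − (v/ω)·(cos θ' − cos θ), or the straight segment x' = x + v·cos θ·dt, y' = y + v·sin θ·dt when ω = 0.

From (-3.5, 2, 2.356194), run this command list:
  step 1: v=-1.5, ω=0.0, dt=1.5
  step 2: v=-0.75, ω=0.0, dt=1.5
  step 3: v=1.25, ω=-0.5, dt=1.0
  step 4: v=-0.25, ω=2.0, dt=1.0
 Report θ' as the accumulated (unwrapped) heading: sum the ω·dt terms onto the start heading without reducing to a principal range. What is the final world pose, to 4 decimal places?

(-1.5428, 0.6182, 3.8562)

step 1: θ'=2.3562 (straight) → pose (-1.9090, 0.4090, 2.3562)
step 2: θ'=2.3562 (straight) → pose (-1.1135, -0.3865, 2.3562)
step 3: θ'=1.8562 (R=-2.5000) → pose (-1.7446, 0.6774, 1.8562)
step 4: θ'=3.8562 (R=-0.1250) → pose (-1.5428, 0.6182, 3.8562)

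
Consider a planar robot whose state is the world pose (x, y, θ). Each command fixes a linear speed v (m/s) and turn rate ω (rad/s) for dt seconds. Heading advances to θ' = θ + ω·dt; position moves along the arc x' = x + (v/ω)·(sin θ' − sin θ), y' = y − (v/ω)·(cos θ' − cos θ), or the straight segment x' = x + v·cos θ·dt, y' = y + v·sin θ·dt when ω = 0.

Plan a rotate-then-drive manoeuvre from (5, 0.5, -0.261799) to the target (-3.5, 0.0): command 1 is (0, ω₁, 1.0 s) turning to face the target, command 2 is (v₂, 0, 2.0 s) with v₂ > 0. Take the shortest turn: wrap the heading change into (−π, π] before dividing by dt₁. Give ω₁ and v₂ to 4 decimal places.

heading to target = atan2(0−0.5, -3.5−5) = -3.0828
Δθ = wrap(-3.0828 − -0.2618) = -2.8210; ω₁ = Δθ/dt₁ = -2.8210
distance = √((-3.5−5)² + (0−0.5)²) = 8.5147; v₂ = distance/dt₂ = 4.2573

ω₁ = -2.8210, v₂ = 4.2573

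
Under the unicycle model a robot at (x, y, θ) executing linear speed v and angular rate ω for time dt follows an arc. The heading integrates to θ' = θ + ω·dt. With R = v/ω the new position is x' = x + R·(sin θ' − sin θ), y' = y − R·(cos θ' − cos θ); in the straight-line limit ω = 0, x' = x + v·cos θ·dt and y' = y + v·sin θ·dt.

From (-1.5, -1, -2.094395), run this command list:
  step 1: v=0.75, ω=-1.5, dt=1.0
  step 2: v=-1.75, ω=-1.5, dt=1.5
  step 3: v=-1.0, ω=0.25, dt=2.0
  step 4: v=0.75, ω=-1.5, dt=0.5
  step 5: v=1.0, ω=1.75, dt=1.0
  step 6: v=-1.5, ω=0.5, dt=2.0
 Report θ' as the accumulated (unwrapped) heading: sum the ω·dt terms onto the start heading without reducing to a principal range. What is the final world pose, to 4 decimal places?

step 1: θ'=-3.5944 (R=-0.5000) → pose (-2.1518, -1.1996, -3.5944)
step 2: θ'=-5.8444 (R=1.1667) → pose (-2.1665, -3.3049, -5.8444)
step 3: θ'=-5.3444 (R=-4.0000) → pose (-3.6945, -4.5629, -5.3444)
step 4: θ'=-6.0944 (R=-0.5000) → pose (-3.3849, -4.3671, -6.0944)
step 5: θ'=-4.3444 (R=0.5714) → pose (-2.9590, -3.6003, -4.3444)
step 6: θ'=-3.3444 (R=-3.0000) → pose (-0.7641, -5.4596, -3.3444)

(-0.7641, -5.4596, -3.3444)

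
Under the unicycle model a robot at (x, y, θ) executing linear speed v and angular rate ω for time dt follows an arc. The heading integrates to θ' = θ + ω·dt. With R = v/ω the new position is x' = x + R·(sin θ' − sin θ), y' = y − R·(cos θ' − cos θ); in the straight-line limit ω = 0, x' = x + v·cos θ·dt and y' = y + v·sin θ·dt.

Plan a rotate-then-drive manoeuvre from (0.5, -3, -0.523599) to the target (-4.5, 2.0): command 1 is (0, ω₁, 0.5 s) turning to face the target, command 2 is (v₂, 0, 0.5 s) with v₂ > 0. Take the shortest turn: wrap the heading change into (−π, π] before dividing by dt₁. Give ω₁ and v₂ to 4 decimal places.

heading to target = atan2(2−-3, -4.5−0.5) = 2.3562
Δθ = wrap(2.3562 − -0.5236) = 2.8798; ω₁ = Δθ/dt₁ = 5.7596
distance = √((-4.5−0.5)² + (2−-3)²) = 7.0711; v₂ = distance/dt₂ = 14.1421

ω₁ = 5.7596, v₂ = 14.1421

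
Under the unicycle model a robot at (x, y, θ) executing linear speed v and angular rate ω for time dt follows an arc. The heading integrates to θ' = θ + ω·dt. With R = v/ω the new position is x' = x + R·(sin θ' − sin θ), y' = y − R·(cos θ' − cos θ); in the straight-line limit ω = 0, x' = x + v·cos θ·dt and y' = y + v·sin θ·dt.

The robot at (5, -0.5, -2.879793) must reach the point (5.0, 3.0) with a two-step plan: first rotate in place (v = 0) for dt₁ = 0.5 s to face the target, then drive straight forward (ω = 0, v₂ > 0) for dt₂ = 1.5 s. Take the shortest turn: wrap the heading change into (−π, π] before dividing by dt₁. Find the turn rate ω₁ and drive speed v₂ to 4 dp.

heading to target = atan2(3−-0.5, 5−5) = 1.5708
Δθ = wrap(1.5708 − -2.8798) = -1.8326; ω₁ = Δθ/dt₁ = -3.6652
distance = √((5−5)² + (3−-0.5)²) = 3.5000; v₂ = distance/dt₂ = 2.3333

ω₁ = -3.6652, v₂ = 2.3333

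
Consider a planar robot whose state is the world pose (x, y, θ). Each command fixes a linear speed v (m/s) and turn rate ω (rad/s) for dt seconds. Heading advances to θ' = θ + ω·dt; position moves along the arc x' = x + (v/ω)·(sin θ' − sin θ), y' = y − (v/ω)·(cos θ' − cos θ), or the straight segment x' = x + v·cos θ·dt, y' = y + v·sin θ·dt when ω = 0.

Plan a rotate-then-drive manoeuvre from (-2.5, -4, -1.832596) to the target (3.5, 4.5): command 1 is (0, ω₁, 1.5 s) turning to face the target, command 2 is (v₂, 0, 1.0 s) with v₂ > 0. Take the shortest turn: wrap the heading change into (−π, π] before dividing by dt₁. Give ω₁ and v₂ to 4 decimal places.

heading to target = atan2(4.5−-4, 3.5−-2.5) = 0.9561
Δθ = wrap(0.9561 − -1.8326) = 2.7887; ω₁ = Δθ/dt₁ = 1.8592
distance = √((3.5−-2.5)² + (4.5−-4)²) = 10.4043; v₂ = distance/dt₂ = 10.4043

ω₁ = 1.8592, v₂ = 10.4043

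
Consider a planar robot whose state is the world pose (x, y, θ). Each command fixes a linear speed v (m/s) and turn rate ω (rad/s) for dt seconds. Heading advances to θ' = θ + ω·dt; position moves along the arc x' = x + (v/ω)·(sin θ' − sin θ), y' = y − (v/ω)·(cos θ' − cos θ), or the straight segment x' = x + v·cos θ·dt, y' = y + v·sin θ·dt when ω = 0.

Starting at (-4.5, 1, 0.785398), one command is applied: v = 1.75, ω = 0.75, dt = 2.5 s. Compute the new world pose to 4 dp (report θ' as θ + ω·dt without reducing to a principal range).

(-5.0700, 4.7183, 2.6604)

θ' = 0.7854 + 0.75·2.5 = 2.6604
R = v/ω = 1.75/0.75 = 2.3333
x' = -4.5 + 2.3333·(sin 2.6604 − sin 0.7854) = -5.0700
y' = 1 − 2.3333·(cos 2.6604 − cos 0.7854) = 4.7183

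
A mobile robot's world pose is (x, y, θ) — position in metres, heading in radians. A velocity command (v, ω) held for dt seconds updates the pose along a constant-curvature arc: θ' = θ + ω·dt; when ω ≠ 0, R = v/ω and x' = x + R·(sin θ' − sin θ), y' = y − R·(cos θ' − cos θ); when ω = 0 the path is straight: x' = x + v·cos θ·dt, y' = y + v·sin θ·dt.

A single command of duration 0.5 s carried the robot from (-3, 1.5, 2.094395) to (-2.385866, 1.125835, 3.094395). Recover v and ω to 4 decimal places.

Δθ = 3.094395 − 2.094395 = 1.000000
ω = Δθ/dt = 1.000000/0.5 = 2.0000
R = Δx/(sin θ' − sin θ) = -0.7500
v = R·ω = -0.7500·2.0000 = -1.5000

v = -1.5000, ω = 2.0000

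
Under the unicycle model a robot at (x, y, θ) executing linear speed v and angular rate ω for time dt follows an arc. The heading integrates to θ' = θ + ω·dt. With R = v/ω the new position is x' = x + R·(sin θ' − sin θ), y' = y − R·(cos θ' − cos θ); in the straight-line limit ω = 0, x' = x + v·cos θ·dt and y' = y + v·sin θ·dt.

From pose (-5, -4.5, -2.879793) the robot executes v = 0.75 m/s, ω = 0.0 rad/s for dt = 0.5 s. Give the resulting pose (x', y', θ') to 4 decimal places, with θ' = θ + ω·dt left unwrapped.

θ' = -2.8798 + 0.0·0.5 = -2.8798
ω = 0 → straight: x' = -5 + 0.75·cos(-2.8798)·0.5 = -5.3622
y' = -4.5 + 0.75·sin(-2.8798)·0.5 = -4.5971

(-5.3622, -4.5971, -2.8798)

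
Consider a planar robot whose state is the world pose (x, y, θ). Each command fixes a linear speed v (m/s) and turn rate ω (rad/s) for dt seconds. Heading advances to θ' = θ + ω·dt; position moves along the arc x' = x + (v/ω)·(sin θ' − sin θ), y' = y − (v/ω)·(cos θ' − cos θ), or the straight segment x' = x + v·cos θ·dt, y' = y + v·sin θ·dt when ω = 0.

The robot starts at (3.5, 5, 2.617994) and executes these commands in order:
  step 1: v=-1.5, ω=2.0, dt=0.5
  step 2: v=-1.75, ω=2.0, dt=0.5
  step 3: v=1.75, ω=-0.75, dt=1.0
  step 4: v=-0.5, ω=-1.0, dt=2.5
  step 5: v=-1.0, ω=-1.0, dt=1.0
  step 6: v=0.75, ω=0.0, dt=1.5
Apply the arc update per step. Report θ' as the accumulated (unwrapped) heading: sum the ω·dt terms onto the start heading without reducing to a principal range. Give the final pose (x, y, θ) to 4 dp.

(5.1674, 3.3523, 0.3680)

step 1: θ'=3.6180 (R=-0.7500) → pose (4.2189, 4.9830, 3.6180)
step 2: θ'=4.6180 (R=-0.8750) → pose (4.6888, 5.6781, 4.6180)
step 3: θ'=3.8680 (R=-2.3333) → pose (3.9156, 4.1537, 3.8680)
step 4: θ'=1.3680 (R=0.5000) → pose (4.7374, 3.6792, 1.3680)
step 5: θ'=0.3680 (R=1.0000) → pose (4.1177, 2.9476, 0.3680)
step 6: θ'=0.3680 (straight) → pose (5.1674, 3.3523, 0.3680)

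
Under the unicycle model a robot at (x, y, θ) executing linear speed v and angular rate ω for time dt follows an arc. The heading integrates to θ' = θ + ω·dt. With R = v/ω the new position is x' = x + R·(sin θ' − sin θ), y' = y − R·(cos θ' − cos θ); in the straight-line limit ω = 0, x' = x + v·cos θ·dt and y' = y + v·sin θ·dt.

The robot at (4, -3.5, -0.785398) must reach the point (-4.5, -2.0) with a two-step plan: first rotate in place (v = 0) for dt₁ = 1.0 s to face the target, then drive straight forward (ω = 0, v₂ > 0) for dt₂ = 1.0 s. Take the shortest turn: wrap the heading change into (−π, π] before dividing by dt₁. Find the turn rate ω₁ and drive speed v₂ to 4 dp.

ω₁ = -2.5309, v₂ = 8.6313

heading to target = atan2(-2−-3.5, -4.5−4) = 2.9669
Δθ = wrap(2.9669 − -0.7854) = -2.5309; ω₁ = Δθ/dt₁ = -2.5309
distance = √((-4.5−4)² + (-2−-3.5)²) = 8.6313; v₂ = distance/dt₂ = 8.6313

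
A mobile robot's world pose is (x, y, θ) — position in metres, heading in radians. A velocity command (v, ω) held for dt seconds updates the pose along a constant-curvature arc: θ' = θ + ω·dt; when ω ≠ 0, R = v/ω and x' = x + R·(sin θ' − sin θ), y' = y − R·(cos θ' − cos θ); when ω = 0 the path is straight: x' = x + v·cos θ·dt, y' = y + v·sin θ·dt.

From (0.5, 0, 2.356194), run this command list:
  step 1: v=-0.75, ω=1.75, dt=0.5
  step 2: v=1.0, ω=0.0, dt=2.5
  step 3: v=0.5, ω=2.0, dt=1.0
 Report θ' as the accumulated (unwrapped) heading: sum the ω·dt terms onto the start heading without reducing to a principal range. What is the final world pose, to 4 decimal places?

step 1: θ'=3.2312 (R=-0.4286) → pose (0.8414, -0.1238, 3.2312)
step 2: θ'=3.2312 (straight) → pose (-1.6486, -0.3475, 3.2312)
step 3: θ'=5.2312 (R=0.2500) → pose (-1.8433, -0.7205, 5.2312)

(-1.8433, -0.7205, 5.2312)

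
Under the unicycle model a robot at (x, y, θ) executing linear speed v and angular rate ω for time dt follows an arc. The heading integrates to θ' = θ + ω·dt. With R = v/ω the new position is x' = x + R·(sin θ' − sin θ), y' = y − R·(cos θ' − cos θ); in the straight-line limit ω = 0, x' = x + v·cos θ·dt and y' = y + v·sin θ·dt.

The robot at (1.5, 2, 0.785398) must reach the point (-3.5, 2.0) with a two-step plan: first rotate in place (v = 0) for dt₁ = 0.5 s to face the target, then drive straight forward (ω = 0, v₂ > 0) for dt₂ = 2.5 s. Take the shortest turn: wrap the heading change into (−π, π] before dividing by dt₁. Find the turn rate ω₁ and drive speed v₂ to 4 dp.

ω₁ = 4.7124, v₂ = 2.0000

heading to target = atan2(2−2, -3.5−1.5) = 3.1416
Δθ = wrap(3.1416 − 0.7854) = 2.3562; ω₁ = Δθ/dt₁ = 4.7124
distance = √((-3.5−1.5)² + (2−2)²) = 5.0000; v₂ = distance/dt₂ = 2.0000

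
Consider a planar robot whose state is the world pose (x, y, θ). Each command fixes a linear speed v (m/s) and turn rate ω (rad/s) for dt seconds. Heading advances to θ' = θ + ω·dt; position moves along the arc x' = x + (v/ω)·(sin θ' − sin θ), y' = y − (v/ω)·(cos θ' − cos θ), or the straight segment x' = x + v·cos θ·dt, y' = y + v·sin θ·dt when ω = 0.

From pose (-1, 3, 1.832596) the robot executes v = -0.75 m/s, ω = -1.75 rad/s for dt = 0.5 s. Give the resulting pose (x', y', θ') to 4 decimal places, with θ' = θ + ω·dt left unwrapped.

θ' = 1.8326 + -1.75·0.5 = 0.9576
R = v/ω = -0.75/-1.75 = 0.4286
x' = -1 + 0.4286·(sin 0.9576 − sin 1.8326) = -1.0635
y' = 3 − 0.4286·(cos 0.9576 − cos 1.8326) = 2.6424

(-1.0635, 2.6424, 0.9576)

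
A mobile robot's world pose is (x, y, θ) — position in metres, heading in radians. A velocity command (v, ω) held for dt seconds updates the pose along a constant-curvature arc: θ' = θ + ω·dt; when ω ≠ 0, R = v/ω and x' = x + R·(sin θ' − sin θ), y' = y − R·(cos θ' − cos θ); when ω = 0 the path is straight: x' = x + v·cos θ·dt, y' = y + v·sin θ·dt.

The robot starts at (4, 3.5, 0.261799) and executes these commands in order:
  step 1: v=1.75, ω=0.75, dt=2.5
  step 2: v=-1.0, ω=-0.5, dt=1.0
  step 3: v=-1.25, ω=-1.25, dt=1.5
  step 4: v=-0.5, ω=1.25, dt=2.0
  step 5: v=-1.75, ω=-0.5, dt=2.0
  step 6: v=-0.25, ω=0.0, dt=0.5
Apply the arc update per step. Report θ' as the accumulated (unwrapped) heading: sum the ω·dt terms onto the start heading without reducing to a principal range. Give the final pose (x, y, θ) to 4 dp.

(4.6358, 0.9691, 1.2618)

step 1: θ'=2.1368 (R=2.3333) → pose (5.3655, 7.0051, 2.1368)
step 2: θ'=1.6368 (R=2.0000) → pose (5.6731, 6.0645, 1.6368)
step 3: θ'=-0.2382 (R=1.0000) → pose (4.4393, 5.0268, -0.2382)
step 4: θ'=2.2618 (R=-0.4000) → pose (4.0367, 4.3831, 2.2618)
step 5: θ'=1.2618 (R=3.5000) → pose (4.6738, 1.0882, 1.2618)
step 6: θ'=1.2618 (straight) → pose (4.6358, 0.9691, 1.2618)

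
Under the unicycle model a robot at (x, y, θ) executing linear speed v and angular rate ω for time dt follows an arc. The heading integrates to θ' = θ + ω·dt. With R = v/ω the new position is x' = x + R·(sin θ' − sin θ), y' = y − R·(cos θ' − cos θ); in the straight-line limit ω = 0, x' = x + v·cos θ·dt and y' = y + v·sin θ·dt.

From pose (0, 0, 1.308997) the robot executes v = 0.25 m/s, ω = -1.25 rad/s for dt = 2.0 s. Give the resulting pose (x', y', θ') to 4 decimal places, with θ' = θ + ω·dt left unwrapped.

θ' = 1.3090 + -1.25·2.0 = -1.1910
R = v/ω = 0.25/-1.25 = -0.2000
x' = 0 + -0.2000·(sin -1.1910 − sin 1.3090) = 0.3789
y' = 0 − -0.2000·(cos -1.1910 − cos 1.3090) = 0.0224

(0.3789, 0.0224, -1.1910)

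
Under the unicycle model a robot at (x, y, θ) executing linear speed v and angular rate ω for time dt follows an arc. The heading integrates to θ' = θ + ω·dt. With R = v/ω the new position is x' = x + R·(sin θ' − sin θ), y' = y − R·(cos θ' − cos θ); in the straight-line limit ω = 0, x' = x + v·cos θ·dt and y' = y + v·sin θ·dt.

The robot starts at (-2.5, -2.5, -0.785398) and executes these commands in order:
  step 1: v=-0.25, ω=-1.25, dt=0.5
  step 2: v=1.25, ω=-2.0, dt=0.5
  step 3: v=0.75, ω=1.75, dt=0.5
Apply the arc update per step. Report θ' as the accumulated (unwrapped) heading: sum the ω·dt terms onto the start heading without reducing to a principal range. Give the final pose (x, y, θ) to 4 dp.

(-2.8978, -3.2898, -1.5354)

step 1: θ'=-1.4104 (R=0.2000) → pose (-2.5560, -2.3905, -1.4104)
step 2: θ'=-2.4104 (R=-0.6250) → pose (-2.7556, -2.9556, -2.4104)
step 3: θ'=-1.5354 (R=0.4286) → pose (-2.8978, -3.2898, -1.5354)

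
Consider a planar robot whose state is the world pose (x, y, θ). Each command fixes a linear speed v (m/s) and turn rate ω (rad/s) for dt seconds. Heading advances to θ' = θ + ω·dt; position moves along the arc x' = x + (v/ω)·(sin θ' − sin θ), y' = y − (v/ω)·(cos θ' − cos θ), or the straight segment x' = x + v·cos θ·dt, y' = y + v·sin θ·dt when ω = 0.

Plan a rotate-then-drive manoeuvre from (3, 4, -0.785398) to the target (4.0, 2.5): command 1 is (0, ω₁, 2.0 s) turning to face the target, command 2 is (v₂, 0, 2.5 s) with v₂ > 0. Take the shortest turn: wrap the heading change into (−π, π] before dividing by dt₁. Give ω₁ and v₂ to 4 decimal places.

ω₁ = -0.0987, v₂ = 0.7211

heading to target = atan2(2.5−4, 4−3) = -0.9828
Δθ = wrap(-0.9828 − -0.7854) = -0.1974; ω₁ = Δθ/dt₁ = -0.0987
distance = √((4−3)² + (2.5−4)²) = 1.8028; v₂ = distance/dt₂ = 0.7211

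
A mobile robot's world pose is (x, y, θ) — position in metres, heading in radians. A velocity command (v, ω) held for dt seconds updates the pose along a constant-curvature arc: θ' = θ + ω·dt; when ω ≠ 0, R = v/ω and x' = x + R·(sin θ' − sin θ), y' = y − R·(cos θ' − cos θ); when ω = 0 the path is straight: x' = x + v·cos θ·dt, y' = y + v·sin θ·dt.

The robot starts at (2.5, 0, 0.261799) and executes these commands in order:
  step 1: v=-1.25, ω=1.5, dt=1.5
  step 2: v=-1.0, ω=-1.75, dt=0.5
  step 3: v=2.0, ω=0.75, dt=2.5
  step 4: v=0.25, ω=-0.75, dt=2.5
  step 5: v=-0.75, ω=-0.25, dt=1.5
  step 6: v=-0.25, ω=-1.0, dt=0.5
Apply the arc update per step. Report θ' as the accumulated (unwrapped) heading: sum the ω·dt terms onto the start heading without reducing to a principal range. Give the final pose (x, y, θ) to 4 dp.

(-1.8216, -0.5187, 0.7618)

step 1: θ'=2.5118 (R=-0.8333) → pose (2.2249, -1.4784, 2.5118)
step 2: θ'=1.6368 (R=0.5714) → pose (2.4585, -1.9025, 1.6368)
step 3: θ'=3.5118 (R=2.6667) → pose (-1.1672, 0.4076, 3.5118)
step 4: θ'=1.6368 (R=-0.3333) → pose (-1.6204, 0.6964, 1.6368)
step 5: θ'=1.2618 (R=3.0000) → pose (-1.7559, -0.4138, 1.2618)
step 6: θ'=0.7618 (R=0.2500) → pose (-1.8216, -0.5187, 0.7618)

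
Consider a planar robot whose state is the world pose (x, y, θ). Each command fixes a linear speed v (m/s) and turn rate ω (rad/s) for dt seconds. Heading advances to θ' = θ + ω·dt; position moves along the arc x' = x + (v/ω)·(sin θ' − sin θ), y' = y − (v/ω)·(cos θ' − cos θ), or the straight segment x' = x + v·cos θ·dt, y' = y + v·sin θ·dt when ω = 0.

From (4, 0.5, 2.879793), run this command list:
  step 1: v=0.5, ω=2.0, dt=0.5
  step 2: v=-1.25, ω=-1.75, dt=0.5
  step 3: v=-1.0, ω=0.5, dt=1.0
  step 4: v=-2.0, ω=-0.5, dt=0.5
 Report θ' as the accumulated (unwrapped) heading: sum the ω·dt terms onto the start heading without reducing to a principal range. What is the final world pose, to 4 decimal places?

(6.2977, 0.9698, 3.2548)

step 1: θ'=3.8798 (R=0.2500) → pose (3.7671, 0.4434, 3.8798)
step 2: θ'=3.0048 (R=0.7143) → pose (4.3451, 0.6227, 3.0048)
step 3: θ'=3.5048 (R=-2.0000) → pose (5.3284, 0.7345, 3.5048)
step 4: θ'=3.2548 (R=4.0000) → pose (6.2977, 0.9698, 3.2548)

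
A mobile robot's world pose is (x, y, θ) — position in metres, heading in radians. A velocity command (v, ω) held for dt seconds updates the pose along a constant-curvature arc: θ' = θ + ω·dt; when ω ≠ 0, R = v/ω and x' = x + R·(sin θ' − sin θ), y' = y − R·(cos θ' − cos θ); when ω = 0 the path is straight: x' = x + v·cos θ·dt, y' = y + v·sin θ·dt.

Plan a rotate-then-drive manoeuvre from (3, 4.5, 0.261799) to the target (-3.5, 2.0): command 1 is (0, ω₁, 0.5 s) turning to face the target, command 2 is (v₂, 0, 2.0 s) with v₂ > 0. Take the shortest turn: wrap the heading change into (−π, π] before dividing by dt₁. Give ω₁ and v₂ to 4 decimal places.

heading to target = atan2(2−4.5, -3.5−3) = -2.7744
Δθ = wrap(-2.7744 − 0.2618) = -3.0362; ω₁ = Δθ/dt₁ = -6.0724
distance = √((-3.5−3)² + (2−4.5)²) = 6.9642; v₂ = distance/dt₂ = 3.4821

ω₁ = -6.0724, v₂ = 3.4821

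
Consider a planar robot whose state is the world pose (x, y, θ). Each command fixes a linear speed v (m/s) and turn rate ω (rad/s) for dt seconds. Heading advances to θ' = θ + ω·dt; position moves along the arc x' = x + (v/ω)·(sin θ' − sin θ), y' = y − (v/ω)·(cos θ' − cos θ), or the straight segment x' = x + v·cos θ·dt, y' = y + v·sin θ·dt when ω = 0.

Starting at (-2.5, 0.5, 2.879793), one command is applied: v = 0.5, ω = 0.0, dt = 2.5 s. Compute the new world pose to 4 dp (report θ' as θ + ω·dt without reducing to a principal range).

(-3.7074, 0.8235, 2.8798)

θ' = 2.8798 + 0.0·2.5 = 2.8798
ω = 0 → straight: x' = -2.5 + 0.5·cos(2.8798)·2.5 = -3.7074
y' = 0.5 + 0.5·sin(2.8798)·2.5 = 0.8235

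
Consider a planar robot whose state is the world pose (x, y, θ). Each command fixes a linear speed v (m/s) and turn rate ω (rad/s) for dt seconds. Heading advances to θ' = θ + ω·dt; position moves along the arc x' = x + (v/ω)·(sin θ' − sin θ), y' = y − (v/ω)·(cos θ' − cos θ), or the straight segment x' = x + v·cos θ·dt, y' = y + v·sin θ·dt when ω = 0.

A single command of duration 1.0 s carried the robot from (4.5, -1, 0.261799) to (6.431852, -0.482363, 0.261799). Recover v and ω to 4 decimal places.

Δθ = 0.261799 − 0.261799 = 0.000000
ω = Δθ/dt = 0.000000/1.0 = 0.0000
ω = 0 → v = (Δx·cos θ + Δy·sin θ)/dt = 2.0000

v = 2.0000, ω = 0.0000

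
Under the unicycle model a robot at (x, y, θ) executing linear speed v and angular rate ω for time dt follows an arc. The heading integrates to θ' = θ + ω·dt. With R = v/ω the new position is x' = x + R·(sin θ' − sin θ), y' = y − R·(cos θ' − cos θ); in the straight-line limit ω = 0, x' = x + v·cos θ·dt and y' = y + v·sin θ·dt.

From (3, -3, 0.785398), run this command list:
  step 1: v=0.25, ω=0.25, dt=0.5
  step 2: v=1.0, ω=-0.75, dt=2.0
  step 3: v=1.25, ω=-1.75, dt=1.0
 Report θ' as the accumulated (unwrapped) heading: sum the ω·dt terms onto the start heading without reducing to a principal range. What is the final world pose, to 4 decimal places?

step 1: θ'=0.9104 (R=1.0000) → pose (3.0826, -2.9063, 0.9104)
step 2: θ'=-0.5896 (R=-1.3333) → pose (4.8770, -2.6160, -0.5896)
step 3: θ'=-2.3396 (R=-0.7143) → pose (4.9932, -3.7063, -2.3396)

(4.9932, -3.7063, -2.3396)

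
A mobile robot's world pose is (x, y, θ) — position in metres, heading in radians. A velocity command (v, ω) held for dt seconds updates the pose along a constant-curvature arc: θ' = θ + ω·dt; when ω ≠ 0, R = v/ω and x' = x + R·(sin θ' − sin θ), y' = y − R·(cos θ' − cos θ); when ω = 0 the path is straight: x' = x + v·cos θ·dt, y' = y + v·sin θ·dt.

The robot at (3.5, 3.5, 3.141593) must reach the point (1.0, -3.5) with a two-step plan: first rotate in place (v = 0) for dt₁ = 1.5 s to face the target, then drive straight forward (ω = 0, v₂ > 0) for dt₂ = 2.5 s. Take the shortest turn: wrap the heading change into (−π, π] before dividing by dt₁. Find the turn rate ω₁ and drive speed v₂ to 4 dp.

ω₁ = 0.8185, v₂ = 2.9732

heading to target = atan2(-3.5−3.5, 1−3.5) = -1.9138
Δθ = wrap(-1.9138 − 3.1416) = 1.2278; ω₁ = Δθ/dt₁ = 0.8185
distance = √((1−3.5)² + (-3.5−3.5)²) = 7.4330; v₂ = distance/dt₂ = 2.9732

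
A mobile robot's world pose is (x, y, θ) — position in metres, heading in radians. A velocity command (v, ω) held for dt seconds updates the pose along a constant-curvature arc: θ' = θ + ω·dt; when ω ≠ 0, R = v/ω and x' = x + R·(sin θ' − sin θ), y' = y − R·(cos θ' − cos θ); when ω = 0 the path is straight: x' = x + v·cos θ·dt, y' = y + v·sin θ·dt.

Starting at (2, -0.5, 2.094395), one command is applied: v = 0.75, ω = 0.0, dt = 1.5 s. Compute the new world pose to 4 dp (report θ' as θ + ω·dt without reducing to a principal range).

θ' = 2.0944 + 0.0·1.5 = 2.0944
ω = 0 → straight: x' = 2 + 0.75·cos(2.0944)·1.5 = 1.4375
y' = -0.5 + 0.75·sin(2.0944)·1.5 = 0.4743

(1.4375, 0.4743, 2.0944)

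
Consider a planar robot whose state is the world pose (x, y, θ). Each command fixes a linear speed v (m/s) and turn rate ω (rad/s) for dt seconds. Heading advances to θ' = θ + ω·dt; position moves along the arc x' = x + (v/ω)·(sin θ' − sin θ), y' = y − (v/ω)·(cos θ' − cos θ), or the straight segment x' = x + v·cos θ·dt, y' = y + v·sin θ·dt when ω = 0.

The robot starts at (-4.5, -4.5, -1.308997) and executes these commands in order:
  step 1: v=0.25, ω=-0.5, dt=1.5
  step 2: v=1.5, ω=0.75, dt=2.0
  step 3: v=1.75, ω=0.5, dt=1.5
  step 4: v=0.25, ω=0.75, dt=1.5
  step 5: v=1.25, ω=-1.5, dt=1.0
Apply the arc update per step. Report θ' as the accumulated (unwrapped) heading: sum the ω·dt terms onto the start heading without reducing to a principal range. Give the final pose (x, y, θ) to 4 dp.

(-0.0969, -7.1142, -0.1840)

step 1: θ'=-2.0590 (R=-0.5000) → pose (-4.5414, -4.8639, -2.0590)
step 2: θ'=-0.5590 (R=2.0000) → pose (-3.8357, -7.4976, -0.5590)
step 3: θ'=0.1910 (R=3.5000) → pose (-1.3151, -7.9667, 0.1910)
step 4: θ'=1.3160 (R=0.3333) → pose (-1.0558, -7.7234, 1.3160)
step 5: θ'=-0.1840 (R=-0.8333) → pose (-0.0969, -7.1142, -0.1840)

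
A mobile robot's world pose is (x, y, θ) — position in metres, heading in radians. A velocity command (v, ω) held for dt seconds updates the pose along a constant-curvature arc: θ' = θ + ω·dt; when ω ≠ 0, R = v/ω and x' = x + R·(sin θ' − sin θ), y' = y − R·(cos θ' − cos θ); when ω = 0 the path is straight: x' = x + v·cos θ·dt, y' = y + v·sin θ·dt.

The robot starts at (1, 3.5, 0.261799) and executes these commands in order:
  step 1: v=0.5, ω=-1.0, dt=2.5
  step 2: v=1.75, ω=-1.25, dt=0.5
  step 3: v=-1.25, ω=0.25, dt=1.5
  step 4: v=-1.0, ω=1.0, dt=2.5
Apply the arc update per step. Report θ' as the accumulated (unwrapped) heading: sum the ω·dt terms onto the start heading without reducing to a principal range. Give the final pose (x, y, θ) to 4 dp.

step 1: θ'=-2.2382 (R=-0.5000) → pose (1.5221, 2.7076, -2.2382)
step 2: θ'=-2.8632 (R=-1.4000) → pose (0.8073, 2.2280, -2.8632)
step 3: θ'=-2.4882 (R=-5.0000) → pose (2.4726, 3.0654, -2.4882)
step 4: θ'=0.0118 (R=-1.0000) → pose (1.8529, 4.8593, 0.0118)

(1.8529, 4.8593, 0.0118)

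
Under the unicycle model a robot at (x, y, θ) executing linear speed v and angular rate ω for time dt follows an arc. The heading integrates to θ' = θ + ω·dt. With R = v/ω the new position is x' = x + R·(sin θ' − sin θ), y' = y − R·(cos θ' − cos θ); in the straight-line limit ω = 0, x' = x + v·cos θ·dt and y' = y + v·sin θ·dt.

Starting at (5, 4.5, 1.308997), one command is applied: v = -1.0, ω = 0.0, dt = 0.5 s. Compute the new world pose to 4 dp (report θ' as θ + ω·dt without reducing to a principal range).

(4.8706, 4.0170, 1.3090)

θ' = 1.3090 + 0.0·0.5 = 1.3090
ω = 0 → straight: x' = 5 + -1.0·cos(1.3090)·0.5 = 4.8706
y' = 4.5 + -1.0·sin(1.3090)·0.5 = 4.0170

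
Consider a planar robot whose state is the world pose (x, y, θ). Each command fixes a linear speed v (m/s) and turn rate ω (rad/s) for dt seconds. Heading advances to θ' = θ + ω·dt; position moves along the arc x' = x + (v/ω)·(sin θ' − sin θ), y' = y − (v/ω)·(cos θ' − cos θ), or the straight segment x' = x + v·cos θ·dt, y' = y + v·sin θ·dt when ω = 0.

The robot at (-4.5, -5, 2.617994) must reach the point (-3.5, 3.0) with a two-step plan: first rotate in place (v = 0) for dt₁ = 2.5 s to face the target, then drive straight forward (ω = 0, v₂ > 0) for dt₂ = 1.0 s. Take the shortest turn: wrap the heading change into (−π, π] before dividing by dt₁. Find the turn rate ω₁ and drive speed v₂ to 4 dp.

ω₁ = -0.4686, v₂ = 8.0623

heading to target = atan2(3−-5, -3.5−-4.5) = 1.4464
Δθ = wrap(1.4464 − 2.6180) = -1.1716; ω₁ = Δθ/dt₁ = -0.4686
distance = √((-3.5−-4.5)² + (3−-5)²) = 8.0623; v₂ = distance/dt₂ = 8.0623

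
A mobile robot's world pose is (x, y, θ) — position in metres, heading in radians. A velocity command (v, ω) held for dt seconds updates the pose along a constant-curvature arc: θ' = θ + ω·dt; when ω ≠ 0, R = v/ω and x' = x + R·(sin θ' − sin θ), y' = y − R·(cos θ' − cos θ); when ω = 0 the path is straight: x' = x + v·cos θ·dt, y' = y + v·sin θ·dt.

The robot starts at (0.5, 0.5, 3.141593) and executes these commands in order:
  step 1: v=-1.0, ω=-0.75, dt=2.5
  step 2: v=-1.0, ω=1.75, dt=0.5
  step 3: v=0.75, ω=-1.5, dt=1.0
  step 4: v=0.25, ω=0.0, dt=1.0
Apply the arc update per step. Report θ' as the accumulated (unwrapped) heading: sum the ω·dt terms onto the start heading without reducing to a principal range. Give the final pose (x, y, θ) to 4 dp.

(2.1583, -0.8923, 0.6416)

step 1: θ'=1.2666 (R=1.3333) → pose (1.7721, -1.2327, 1.2666)
step 2: θ'=2.1416 (R=-0.5714) → pose (1.8365, -1.7126, 2.1416)
step 3: θ'=0.6416 (R=-0.5000) → pose (1.9580, -1.0419, 0.6416)
step 4: θ'=0.6416 (straight) → pose (2.1583, -0.8923, 0.6416)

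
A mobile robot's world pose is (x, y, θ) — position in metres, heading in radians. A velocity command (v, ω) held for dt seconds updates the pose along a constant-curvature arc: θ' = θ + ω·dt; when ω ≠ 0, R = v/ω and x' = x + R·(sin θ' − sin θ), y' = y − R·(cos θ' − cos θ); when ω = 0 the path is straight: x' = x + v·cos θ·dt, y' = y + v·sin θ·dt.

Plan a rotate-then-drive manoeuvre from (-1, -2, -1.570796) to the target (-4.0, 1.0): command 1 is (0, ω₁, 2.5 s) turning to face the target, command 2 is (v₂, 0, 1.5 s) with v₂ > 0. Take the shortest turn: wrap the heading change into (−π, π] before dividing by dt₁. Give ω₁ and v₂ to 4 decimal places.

ω₁ = -0.9425, v₂ = 2.8284

heading to target = atan2(1−-2, -4−-1) = 2.3562
Δθ = wrap(2.3562 − -1.5708) = -2.3562; ω₁ = Δθ/dt₁ = -0.9425
distance = √((-4−-1)² + (1−-2)²) = 4.2426; v₂ = distance/dt₂ = 2.8284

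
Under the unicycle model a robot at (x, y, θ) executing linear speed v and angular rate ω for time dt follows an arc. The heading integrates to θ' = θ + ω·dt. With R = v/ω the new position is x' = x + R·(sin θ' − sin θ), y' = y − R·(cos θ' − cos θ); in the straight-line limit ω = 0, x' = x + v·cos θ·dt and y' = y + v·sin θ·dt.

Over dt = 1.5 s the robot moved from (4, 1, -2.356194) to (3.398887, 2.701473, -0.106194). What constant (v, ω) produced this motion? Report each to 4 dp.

v = -1.5000, ω = 1.5000

Δθ = -0.106194 − -2.356194 = 2.250000
ω = Δθ/dt = 2.250000/1.5 = 1.5000
R = −Δy/(cos θ' − cos θ) = -1.0000
v = R·ω = -1.0000·1.5000 = -1.5000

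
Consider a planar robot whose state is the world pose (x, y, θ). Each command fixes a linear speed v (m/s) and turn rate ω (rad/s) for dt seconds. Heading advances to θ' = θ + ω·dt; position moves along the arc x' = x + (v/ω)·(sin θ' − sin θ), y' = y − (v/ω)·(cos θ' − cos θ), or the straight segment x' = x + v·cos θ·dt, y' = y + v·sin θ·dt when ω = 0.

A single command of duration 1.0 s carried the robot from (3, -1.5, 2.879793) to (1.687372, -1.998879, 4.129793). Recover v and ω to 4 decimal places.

v = 1.5000, ω = 1.2500

Δθ = 4.129793 − 2.879793 = 1.250000
ω = Δθ/dt = 1.250000/1.0 = 1.2500
R = Δx/(sin θ' − sin θ) = 1.2000
v = R·ω = 1.2000·1.2500 = 1.5000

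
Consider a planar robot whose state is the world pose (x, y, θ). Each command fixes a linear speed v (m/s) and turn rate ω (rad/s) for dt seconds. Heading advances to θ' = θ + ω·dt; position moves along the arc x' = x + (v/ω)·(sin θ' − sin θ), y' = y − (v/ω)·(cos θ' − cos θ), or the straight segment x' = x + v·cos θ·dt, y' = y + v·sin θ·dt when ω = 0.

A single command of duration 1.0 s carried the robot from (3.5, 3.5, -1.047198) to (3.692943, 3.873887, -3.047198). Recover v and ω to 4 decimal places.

v = -0.5000, ω = -2.0000

Δθ = -3.047198 − -1.047198 = -2.000000
ω = Δθ/dt = -2.000000/1.0 = -2.0000
R = −Δy/(cos θ' − cos θ) = 0.2500
v = R·ω = 0.2500·-2.0000 = -0.5000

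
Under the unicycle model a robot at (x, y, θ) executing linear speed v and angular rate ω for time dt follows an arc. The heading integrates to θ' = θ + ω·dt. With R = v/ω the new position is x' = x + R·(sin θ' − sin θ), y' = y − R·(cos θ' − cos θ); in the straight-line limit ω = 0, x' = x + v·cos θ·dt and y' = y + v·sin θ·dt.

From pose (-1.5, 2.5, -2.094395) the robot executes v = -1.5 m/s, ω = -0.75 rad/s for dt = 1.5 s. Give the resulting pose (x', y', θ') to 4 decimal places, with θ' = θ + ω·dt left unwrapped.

(0.3875, 3.4940, -3.2194)

θ' = -2.0944 + -0.75·1.5 = -3.2194
R = v/ω = -1.5/-0.75 = 2.0000
x' = -1.5 + 2.0000·(sin -3.2194 − sin -2.0944) = 0.3875
y' = 2.5 − 2.0000·(cos -3.2194 − cos -2.0944) = 3.4940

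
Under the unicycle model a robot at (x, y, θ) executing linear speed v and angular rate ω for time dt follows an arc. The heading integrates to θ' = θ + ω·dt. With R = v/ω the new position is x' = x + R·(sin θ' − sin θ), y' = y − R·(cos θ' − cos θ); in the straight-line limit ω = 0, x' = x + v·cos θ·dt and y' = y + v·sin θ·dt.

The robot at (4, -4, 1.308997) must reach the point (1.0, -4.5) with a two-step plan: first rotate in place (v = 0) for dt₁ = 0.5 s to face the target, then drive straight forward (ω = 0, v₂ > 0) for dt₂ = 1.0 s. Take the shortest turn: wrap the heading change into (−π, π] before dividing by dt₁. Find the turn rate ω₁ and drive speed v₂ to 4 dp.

ω₁ = 3.9955, v₂ = 3.0414

heading to target = atan2(-4.5−-4, 1−4) = -2.9764
Δθ = wrap(-2.9764 − 1.3090) = 1.9977; ω₁ = Δθ/dt₁ = 3.9955
distance = √((1−4)² + (-4.5−-4)²) = 3.0414; v₂ = distance/dt₂ = 3.0414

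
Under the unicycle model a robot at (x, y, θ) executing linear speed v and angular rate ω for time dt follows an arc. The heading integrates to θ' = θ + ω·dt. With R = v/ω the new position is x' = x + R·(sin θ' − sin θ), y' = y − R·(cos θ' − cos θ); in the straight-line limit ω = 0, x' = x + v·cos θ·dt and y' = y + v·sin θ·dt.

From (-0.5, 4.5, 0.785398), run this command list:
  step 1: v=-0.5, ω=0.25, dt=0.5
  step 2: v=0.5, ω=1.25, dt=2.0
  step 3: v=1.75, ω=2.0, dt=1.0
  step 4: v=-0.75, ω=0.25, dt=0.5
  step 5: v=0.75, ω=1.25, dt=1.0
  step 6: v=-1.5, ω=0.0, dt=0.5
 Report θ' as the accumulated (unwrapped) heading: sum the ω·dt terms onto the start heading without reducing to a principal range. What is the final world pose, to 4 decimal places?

step 1: θ'=0.9104 (R=-2.0000) → pose (-0.6653, 4.3126, 0.9104)
step 2: θ'=3.4104 (R=0.4000) → pose (-1.0874, 4.9437, 3.4104)
step 3: θ'=5.4104 (R=0.8750) → pose (-1.5254, 3.5377, 5.4104)
step 4: θ'=5.5354 (R=-3.0000) → pose (-1.7837, 3.8092, 5.5354)
step 5: θ'=6.7854 (R=0.6000) → pose (-1.0869, 3.7232, 6.7854)
step 6: θ'=6.7854 (straight) → pose (-1.7443, 3.3622, 6.7854)

(-1.7443, 3.3622, 6.7854)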